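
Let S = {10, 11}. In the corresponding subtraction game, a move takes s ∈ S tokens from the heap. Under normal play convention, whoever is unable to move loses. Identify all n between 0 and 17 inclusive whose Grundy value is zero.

0, 1, 2, 3, 4, 5, 6, 7, 8, 9

n :  0  1  2  3  4  5  6  7  8  9 10 11 12 13 14 15 16 17
G :  0  0  0  0  0  0  0  0  0  0  1  1  1  1  1  1  1  1
P-positions are exactly the n with G(n) = 0.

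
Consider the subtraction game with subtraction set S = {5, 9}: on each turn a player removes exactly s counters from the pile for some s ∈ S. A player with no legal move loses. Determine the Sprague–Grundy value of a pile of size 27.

2

n :  0  1  2  3  4  5  6  7  8  9 10 11 12 13 14 15 16 17 18 19 20 21 22 23 24 25 26 27
G :  0  0  0  0  0  1  1  1  1  1  2  2  2  2  0  0  0  0  0  1  1  1  1  1  2  2  2  2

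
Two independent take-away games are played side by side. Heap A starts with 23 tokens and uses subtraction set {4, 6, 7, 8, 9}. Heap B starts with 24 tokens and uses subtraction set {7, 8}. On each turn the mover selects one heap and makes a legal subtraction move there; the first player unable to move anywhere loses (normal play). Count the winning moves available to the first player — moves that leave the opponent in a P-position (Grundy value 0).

2

Heap A, S = {4, 6, 7, 8, 9}:
n :  0  1  2  3  4  5  6  7  8  9 10 11 12 13 14 15 16 17 18 19 20 21 22 23
G :  0  0  0  0  1  1  1  1  2  2  2  2  3  0  0  0  0  1  1  1  1  2  2  2
G_A(23) = 2.
Heap B, S = {7, 8}:
G(0) = 0
G(1) = mex{} = 0
G(2) = mex{} = 0
G(3) = mex{} = 0
G(4) = mex{} = 0
G(5) = mex{} = 0
G(6) = mex{} = 0
G(7) = mex{0} = 1
G(8) = mex{0,0} = 1
G(9) = mex{0,0} = 1
G(10) = mex{0,0} = 1
G(11) = mex{0,0} = 1
G(12) = mex{0,0} = 1
G(13) = mex{0,0} = 1
G(14) = mex{1,0} = 2
G(15) = mex{1,1} = 0
G(16) = mex{1,1} = 0
G(17) = mex{1,1} = 0
G(18) = mex{1,1} = 0
G(19) = mex{1,1} = 0
G(20) = mex{1,1} = 0
G(21) = mex{2,1} = 0
G(22) = mex{0,2} = 1
G(23) = mex{0,0} = 1
G(24) = mex{0,0} = 1
G_B(24) = 1.
Combined Grundy value = 2 ⊕ 1 = 3.
A winning move leaves total XOR = 0, i.e. changes one component's Grundy value g to g ⊕ X where X is the current total.
Heap A: need g' = 2⊕3 = 1. Options: 23−4→G=1, 23−6→G=1, 23−7→G=0, 23−8→G=0, 23−9→G=0. Hits: 2.
Heap B: need g' = 1⊕3 = 2. Options: 24−7→G=0, 24−8→G=0. Hits: 0.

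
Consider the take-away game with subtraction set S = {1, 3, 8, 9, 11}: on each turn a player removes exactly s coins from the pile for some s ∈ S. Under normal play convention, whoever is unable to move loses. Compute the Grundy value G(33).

G(0) = 0
G(1) = mex{0} = 1
G(2) = mex{1} = 0
G(3) = mex{0,0} = 1
G(4) = mex{1,1} = 0
G(5) = mex{0,0} = 1
G(6) = mex{1,1} = 0
G(7) = mex{0,0} = 1
G(8) = mex{1,1,0} = 2
G(9) = mex{2,0,1,0} = 3
G(10) = mex{3,1,0,1} = 2
G(11) = mex{2,2,1,0,0} = 3
G(12) = mex{3,3,0,1,1} = 2
G(13) = mex{2,2,1,0,0} = 3
G(14) = mex{3,3,0,1,1} = 2
G(15) = mex{2,2,1,0,0} = 3
G(16) = mex{3,3,2,1,1} = 0
G(17) = mex{0,2,3,2,0} = 1
G(18) = mex{1,3,2,3,1} = 0
G(19) = mex{0,0,3,2,2} = 1
G(20) = mex{1,1,2,3,3} = 0
G(21) = mex{0,0,3,2,2} = 1
G(22) = mex{1,1,2,3,3} = 0
G(23) = mex{0,0,3,2,2} = 1
G(24) = mex{1,1,0,3,3} = 2
G(25) = mex{2,0,1,0,2} = 3
G(26) = mex{3,1,0,1,3} = 2
G(27) = mex{2,2,1,0,0} = 3
G(28) = mex{3,3,0,1,1} = 2
G(29) = mex{2,2,1,0,0} = 3
G(30) = mex{3,3,0,1,1} = 2
G(31) = mex{2,2,1,0,0} = 3
G(32) = mex{3,3,2,1,1} = 0
G(33) = mex{0,2,3,2,0} = 1

1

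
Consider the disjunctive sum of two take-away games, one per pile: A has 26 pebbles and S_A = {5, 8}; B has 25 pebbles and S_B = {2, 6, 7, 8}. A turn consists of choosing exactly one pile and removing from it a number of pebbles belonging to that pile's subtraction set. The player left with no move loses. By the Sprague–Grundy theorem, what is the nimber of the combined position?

Pile A, S = {5, 8}:
G(0) = 0
G(1) = mex{} = 0
G(2) = mex{} = 0
G(3) = mex{} = 0
G(4) = mex{} = 0
G(5) = mex{0} = 1
G(6) = mex{0} = 1
G(7) = mex{0} = 1
G(8) = mex{0,0} = 1
G(9) = mex{0,0} = 1
G(10) = mex{1,0} = 2
G(11) = mex{1,0} = 2
G(12) = mex{1,0} = 2
G(13) = mex{1,1} = 0
G(14) = mex{1,1} = 0
G(15) = mex{2,1} = 0
G(16) = mex{2,1} = 0
G(17) = mex{2,1} = 0
G(18) = mex{0,2} = 1
G(19) = mex{0,2} = 1
G(20) = mex{0,2} = 1
G(21) = mex{0,0} = 1
G(22) = mex{0,0} = 1
G(23) = mex{1,0} = 2
G(24) = mex{1,0} = 2
G(25) = mex{1,0} = 2
G(26) = mex{1,1} = 0
G_A(26) = 0.
Pile B, S = {2, 6, 7, 8}:
n :  0  1  2  3  4  5  6  7  8  9 10 11 12 13 14 15 16 17 18 19 20 21 22 23 24 25
G :  0  0  1  1  0  0  1  1  2  2  3  3  2  2  0  0  1  1  0  0  1  1  2  2  3  3
G_B(25) = 3.
Combined Grundy value = 0 ⊕ 3 = 3.

3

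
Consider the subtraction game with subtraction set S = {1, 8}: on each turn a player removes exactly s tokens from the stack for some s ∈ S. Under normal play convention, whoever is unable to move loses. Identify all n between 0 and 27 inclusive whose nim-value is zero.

0, 2, 4, 6, 9, 11, 13, 15, 18, 20, 22, 24, 27

G(0) = 0
G(1) = mex{0} = 1
G(2) = mex{1} = 0
G(3) = mex{0} = 1
G(4) = mex{1} = 0
G(5) = mex{0} = 1
G(6) = mex{1} = 0
G(7) = mex{0} = 1
G(8) = mex{1,0} = 2
G(9) = mex{2,1} = 0
G(10) = mex{0,0} = 1
G(11) = mex{1,1} = 0
G(12) = mex{0,0} = 1
G(13) = mex{1,1} = 0
G(14) = mex{0,0} = 1
G(15) = mex{1,1} = 0
G(16) = mex{0,2} = 1
G(17) = mex{1,0} = 2
G(18) = mex{2,1} = 0
G(19) = mex{0,0} = 1
G(20) = mex{1,1} = 0
G(21) = mex{0,0} = 1
G(22) = mex{1,1} = 0
G(23) = mex{0,0} = 1
G(24) = mex{1,1} = 0
G(25) = mex{0,2} = 1
G(26) = mex{1,0} = 2
G(27) = mex{2,1} = 0
P-positions are exactly the n with G(n) = 0.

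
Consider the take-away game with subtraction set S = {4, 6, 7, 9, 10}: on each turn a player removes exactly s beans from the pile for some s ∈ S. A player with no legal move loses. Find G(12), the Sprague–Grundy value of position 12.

3

G(0) = 0
G(1) = mex{} = 0
G(2) = mex{} = 0
G(3) = mex{} = 0
G(4) = mex{0} = 1
G(5) = mex{0} = 1
G(6) = mex{0,0} = 1
G(7) = mex{0,0,0} = 1
G(8) = mex{1,0,0} = 2
G(9) = mex{1,0,0,0} = 2
G(10) = mex{1,1,0,0,0} = 2
G(11) = mex{1,1,1,0,0} = 2
G(12) = mex{2,1,1,0,0} = 3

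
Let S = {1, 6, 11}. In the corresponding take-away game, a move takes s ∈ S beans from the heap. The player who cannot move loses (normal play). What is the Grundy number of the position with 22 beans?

G(0) = 0
G(1) = mex{0} = 1
G(2) = mex{1} = 0
G(3) = mex{0} = 1
G(4) = mex{1} = 0
G(5) = mex{0} = 1
G(6) = mex{1,0} = 2
G(7) = mex{2,1} = 0
G(8) = mex{0,0} = 1
G(9) = mex{1,1} = 0
G(10) = mex{0,0} = 1
G(11) = mex{1,1,0} = 2
G(12) = mex{2,2,1} = 0
G(13) = mex{0,0,0} = 1
G(14) = mex{1,1,1} = 0
G(15) = mex{0,0,0} = 1
G(16) = mex{1,1,1} = 0
G(17) = mex{0,2,2} = 1
G(18) = mex{1,0,0} = 2
G(19) = mex{2,1,1} = 0
G(20) = mex{0,0,0} = 1
G(21) = mex{1,1,1} = 0
G(22) = mex{0,0,2} = 1

1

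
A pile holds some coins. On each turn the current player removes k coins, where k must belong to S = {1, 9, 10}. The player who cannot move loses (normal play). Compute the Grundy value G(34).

3

n :  0  1  2  3  4  5  6  7  8  9 10 11 12 13 14 15 16 17 18 19 20 21 22 23 24 25 26 27 28 29 30 31 32 33 34
G :  0  1  0  1  0  1  0  1  0  1  2  3  2  3  2  3  2  3  2  0  1  0  1  0  1  0  1  0  1  2  3  2  3  2  3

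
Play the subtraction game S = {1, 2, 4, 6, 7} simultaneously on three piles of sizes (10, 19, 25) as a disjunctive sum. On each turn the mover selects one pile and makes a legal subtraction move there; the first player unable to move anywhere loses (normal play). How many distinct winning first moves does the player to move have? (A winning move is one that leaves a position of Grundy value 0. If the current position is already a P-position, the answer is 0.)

All piles use S = {1, 2, 4, 6, 7}:
G(0) = 0
G(1) = mex{0} = 1
G(2) = mex{1,0} = 2
G(3) = mex{2,1} = 0
G(4) = mex{0,2,0} = 1
G(5) = mex{1,0,1} = 2
G(6) = mex{2,1,2,0} = 3
G(7) = mex{3,2,0,1,0} = 4
G(8) = mex{4,3,1,2,1} = 0
G(9) = mex{0,4,2,0,2} = 1
G(10) = mex{1,0,3,1,0} = 2
G(11) = mex{2,1,4,2,1} = 0
G(12) = mex{0,2,0,3,2} = 1
G(13) = mex{1,0,1,4,3} = 2
G(14) = mex{2,1,2,0,4} = 3
G(15) = mex{3,2,0,1,0} = 4
G(16) = mex{4,3,1,2,1} = 0
G(17) = mex{0,4,2,0,2} = 1
G(18) = mex{1,0,3,1,0} = 2
G(19) = mex{2,1,4,2,1} = 0
G(20) = mex{0,2,0,3,2} = 1
G(21) = mex{1,0,1,4,3} = 2
G(22) = mex{2,1,2,0,4} = 3
G(23) = mex{3,2,0,1,0} = 4
G(24) = mex{4,3,1,2,1} = 0
G(25) = mex{0,4,2,0,2} = 1
Pile A: G(10) = 2.
Pile B: G(19) = 0.
Pile C: G(25) = 1.
Combined Grundy value = 2 ⊕ 0 ⊕ 1 = 3.
A winning move leaves total XOR = 0, i.e. changes one component's Grundy value g to g ⊕ X where X is the current total.
Pile A: need g' = 2⊕3 = 1. Options: 10−1→G=1, 10−2→G=0, 10−4→G=3, 10−6→G=1, 10−7→G=0. Hits: 2.
Pile B: need g' = 0⊕3 = 3. Options: 19−1→G=2, 19−2→G=1, 19−4→G=4, 19−6→G=2, 19−7→G=1. Hits: 0.
Pile C: need g' = 1⊕3 = 2. Options: 25−1→G=0, 25−2→G=4, 25−4→G=2, 25−6→G=0, 25−7→G=2. Hits: 2.

4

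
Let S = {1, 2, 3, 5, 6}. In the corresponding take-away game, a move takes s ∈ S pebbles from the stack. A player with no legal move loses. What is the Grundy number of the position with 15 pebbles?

n :  0  1  2  3  4  5  6  7  8  9 10 11 12 13 14 15
G :  0  1  2  3  0  1  2  3  0  1  2  3  0  1  2  3

3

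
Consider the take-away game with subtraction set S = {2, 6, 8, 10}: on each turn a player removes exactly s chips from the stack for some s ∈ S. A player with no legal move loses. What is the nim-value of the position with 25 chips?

G(0) = 0
G(1) = mex{} = 0
G(2) = mex{0} = 1
G(3) = mex{0} = 1
G(4) = mex{1} = 0
G(5) = mex{1} = 0
G(6) = mex{0,0} = 1
G(7) = mex{0,0} = 1
G(8) = mex{1,1,0} = 2
G(9) = mex{1,1,0} = 2
G(10) = mex{2,0,1,0} = 3
G(11) = mex{2,0,1,0} = 3
G(12) = mex{3,1,0,1} = 2
G(13) = mex{3,1,0,1} = 2
G(14) = mex{2,2,1,0} = 3
G(15) = mex{2,2,1,0} = 3
G(16) = mex{3,3,2,1} = 0
G(17) = mex{3,3,2,1} = 0
G(18) = mex{0,2,3,2} = 1
G(19) = mex{0,2,3,2} = 1
G(20) = mex{1,3,2,3} = 0
G(21) = mex{1,3,2,3} = 0
G(22) = mex{0,0,3,2} = 1
G(23) = mex{0,0,3,2} = 1
G(24) = mex{1,1,0,3} = 2
G(25) = mex{1,1,0,3} = 2

2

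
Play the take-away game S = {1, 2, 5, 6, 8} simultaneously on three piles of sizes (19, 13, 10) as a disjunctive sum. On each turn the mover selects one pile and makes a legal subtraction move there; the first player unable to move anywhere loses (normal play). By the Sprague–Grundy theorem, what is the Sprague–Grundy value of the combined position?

1

All piles use S = {1, 2, 5, 6, 8}:
G(0) = 0
G(1) = mex{0} = 1
G(2) = mex{1,0} = 2
G(3) = mex{2,1} = 0
G(4) = mex{0,2} = 1
G(5) = mex{1,0,0} = 2
G(6) = mex{2,1,1,0} = 3
G(7) = mex{3,2,2,1} = 0
G(8) = mex{0,3,0,2,0} = 1
G(9) = mex{1,0,1,0,1} = 2
G(10) = mex{2,1,2,1,2} = 0
G(11) = mex{0,2,3,2,0} = 1
G(12) = mex{1,0,0,3,1} = 2
G(13) = mex{2,1,1,0,2} = 3
G(14) = mex{3,2,2,1,3} = 0
G(15) = mex{0,3,0,2,0} = 1
G(16) = mex{1,0,1,0,1} = 2
G(17) = mex{2,1,2,1,2} = 0
G(18) = mex{0,2,3,2,0} = 1
G(19) = mex{1,0,0,3,1} = 2
Pile A: G(19) = 2.
Pile B: G(13) = 3.
Pile C: G(10) = 0.
Combined Grundy value = 2 ⊕ 3 ⊕ 0 = 1.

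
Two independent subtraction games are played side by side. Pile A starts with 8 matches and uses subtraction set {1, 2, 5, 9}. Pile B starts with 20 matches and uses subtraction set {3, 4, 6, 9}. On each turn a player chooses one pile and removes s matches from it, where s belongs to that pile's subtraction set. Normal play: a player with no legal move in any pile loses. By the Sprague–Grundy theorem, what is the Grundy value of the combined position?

Pile A, S = {1, 2, 5, 9}:
n : 0 1 2 3 4 5 6 7 8
G : 0 1 2 0 1 2 0 1 2
G_A(8) = 2.
Pile B, S = {3, 4, 6, 9}:
G(0) = 0
G(1) = mex{} = 0
G(2) = mex{} = 0
G(3) = mex{0} = 1
G(4) = mex{0,0} = 1
G(5) = mex{0,0} = 1
G(6) = mex{1,0,0} = 2
G(7) = mex{1,1,0} = 2
G(8) = mex{1,1,0} = 2
G(9) = mex{2,1,1,0} = 3
G(10) = mex{2,2,1,0} = 3
G(11) = mex{2,2,1,0} = 3
G(12) = mex{3,2,2,1} = 0
G(13) = mex{3,3,2,1} = 0
G(14) = mex{3,3,2,1} = 0
G(15) = mex{0,3,3,2} = 1
G(16) = mex{0,0,3,2} = 1
G(17) = mex{0,0,3,2} = 1
G(18) = mex{1,0,0,3} = 2
G(19) = mex{1,1,0,3} = 2
G(20) = mex{1,1,0,3} = 2
G_B(20) = 2.
Combined Grundy value = 2 ⊕ 2 = 0.

0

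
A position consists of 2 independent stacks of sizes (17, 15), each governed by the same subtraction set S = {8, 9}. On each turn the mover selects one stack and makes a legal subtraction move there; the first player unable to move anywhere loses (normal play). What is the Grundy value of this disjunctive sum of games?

1

All stacks use S = {8, 9}:
n :  0  1  2  3  4  5  6  7  8  9 10 11 12 13 14 15 16 17
G :  0  0  0  0  0  0  0  0  1  1  1  1  1  1  1  1  2  0
Stack A: G(17) = 0.
Stack B: G(15) = 1.
Combined Grundy value = 0 ⊕ 1 = 1.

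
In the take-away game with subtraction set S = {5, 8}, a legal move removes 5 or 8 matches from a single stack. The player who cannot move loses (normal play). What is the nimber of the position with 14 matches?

G(0) = 0
G(1) = mex{} = 0
G(2) = mex{} = 0
G(3) = mex{} = 0
G(4) = mex{} = 0
G(5) = mex{0} = 1
G(6) = mex{0} = 1
G(7) = mex{0} = 1
G(8) = mex{0,0} = 1
G(9) = mex{0,0} = 1
G(10) = mex{1,0} = 2
G(11) = mex{1,0} = 2
G(12) = mex{1,0} = 2
G(13) = mex{1,1} = 0
G(14) = mex{1,1} = 0

0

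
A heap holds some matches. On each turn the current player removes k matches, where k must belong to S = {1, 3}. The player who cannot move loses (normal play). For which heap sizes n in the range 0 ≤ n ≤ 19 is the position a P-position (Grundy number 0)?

n :  0  1  2  3  4  5  6  7  8  9 10 11 12 13 14 15 16 17 18 19
G :  0  1  0  1  0  1  0  1  0  1  0  1  0  1  0  1  0  1  0  1
P-positions are exactly the n with G(n) = 0.

0, 2, 4, 6, 8, 10, 12, 14, 16, 18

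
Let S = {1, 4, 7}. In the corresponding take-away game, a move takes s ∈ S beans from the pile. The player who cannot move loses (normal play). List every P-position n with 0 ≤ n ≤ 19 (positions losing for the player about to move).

G(0) = 0
G(1) = mex{0} = 1
G(2) = mex{1} = 0
G(3) = mex{0} = 1
G(4) = mex{1,0} = 2
G(5) = mex{2,1} = 0
G(6) = mex{0,0} = 1
G(7) = mex{1,1,0} = 2
G(8) = mex{2,2,1} = 0
G(9) = mex{0,0,0} = 1
G(10) = mex{1,1,1} = 0
G(11) = mex{0,2,2} = 1
G(12) = mex{1,0,0} = 2
G(13) = mex{2,1,1} = 0
G(14) = mex{0,0,2} = 1
G(15) = mex{1,1,0} = 2
G(16) = mex{2,2,1} = 0
G(17) = mex{0,0,0} = 1
G(18) = mex{1,1,1} = 0
G(19) = mex{0,2,2} = 1
P-positions are exactly the n with G(n) = 0.

0, 2, 5, 8, 10, 13, 16, 18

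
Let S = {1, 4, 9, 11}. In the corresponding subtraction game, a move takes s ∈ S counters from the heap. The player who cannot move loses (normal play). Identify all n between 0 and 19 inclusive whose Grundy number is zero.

0, 2, 5, 7, 10, 12, 15, 17

G(0) = 0
G(1) = mex{0} = 1
G(2) = mex{1} = 0
G(3) = mex{0} = 1
G(4) = mex{1,0} = 2
G(5) = mex{2,1} = 0
G(6) = mex{0,0} = 1
G(7) = mex{1,1} = 0
G(8) = mex{0,2} = 1
G(9) = mex{1,0,0} = 2
G(10) = mex{2,1,1} = 0
G(11) = mex{0,0,0,0} = 1
G(12) = mex{1,1,1,1} = 0
G(13) = mex{0,2,2,0} = 1
G(14) = mex{1,0,0,1} = 2
G(15) = mex{2,1,1,2} = 0
G(16) = mex{0,0,0,0} = 1
G(17) = mex{1,1,1,1} = 0
G(18) = mex{0,2,2,0} = 1
G(19) = mex{1,0,0,1} = 2
P-positions are exactly the n with G(n) = 0.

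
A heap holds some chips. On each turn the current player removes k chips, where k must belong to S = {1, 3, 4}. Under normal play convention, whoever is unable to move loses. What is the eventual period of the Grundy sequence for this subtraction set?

7

G(0) = 0
G(1) = mex{0} = 1
G(2) = mex{1} = 0
G(3) = mex{0,0} = 1
G(4) = mex{1,1,0} = 2
G(5) = mex{2,0,1} = 3
G(6) = mex{3,1,0} = 2
G(7) = mex{2,2,1} = 0
G(8) = mex{0,3,2} = 1
G(9) = mex{1,2,3} = 0
G(10) = mex{0,0,2} = 1
G(11) = mex{1,1,0} = 2
G(12) = mex{2,0,1} = 3
G(13) = mex{3,1,0} = 2
G(14) = mex{2,2,1} = 0
G(15) = mex{0,3,2} = 1
G(n+7) = G(n) holds for n = 0,…,3 (a full window of length max(S) = 4), so the sequence is purely periodic with period 7.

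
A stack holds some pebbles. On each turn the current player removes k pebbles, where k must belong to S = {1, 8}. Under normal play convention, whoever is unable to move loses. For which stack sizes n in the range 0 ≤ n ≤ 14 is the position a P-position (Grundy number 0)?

0, 2, 4, 6, 9, 11, 13

G(0) = 0
G(1) = mex{0} = 1
G(2) = mex{1} = 0
G(3) = mex{0} = 1
G(4) = mex{1} = 0
G(5) = mex{0} = 1
G(6) = mex{1} = 0
G(7) = mex{0} = 1
G(8) = mex{1,0} = 2
G(9) = mex{2,1} = 0
G(10) = mex{0,0} = 1
G(11) = mex{1,1} = 0
G(12) = mex{0,0} = 1
G(13) = mex{1,1} = 0
G(14) = mex{0,0} = 1
P-positions are exactly the n with G(n) = 0.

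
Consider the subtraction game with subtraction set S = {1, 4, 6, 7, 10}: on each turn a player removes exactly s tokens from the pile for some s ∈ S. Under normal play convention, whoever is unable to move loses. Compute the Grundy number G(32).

n :  0  1  2  3  4  5  6  7  8  9 10 11 12 13 14 15 16 17 18 19 20 21 22 23 24 25 26 27 28 29 30 31 32
G :  0  1  0  1  2  0  1  2  3  2  3  4  2  0  1  5  0  1  0  1  2  0  1  2  3  2  3  4  2  0  1  5  0

0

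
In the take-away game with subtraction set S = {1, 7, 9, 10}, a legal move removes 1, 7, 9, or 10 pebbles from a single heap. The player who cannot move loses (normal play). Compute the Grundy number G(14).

G(0) = 0
G(1) = mex{0} = 1
G(2) = mex{1} = 0
G(3) = mex{0} = 1
G(4) = mex{1} = 0
G(5) = mex{0} = 1
G(6) = mex{1} = 0
G(7) = mex{0,0} = 1
G(8) = mex{1,1} = 0
G(9) = mex{0,0,0} = 1
G(10) = mex{1,1,1,0} = 2
G(11) = mex{2,0,0,1} = 3
G(12) = mex{3,1,1,0} = 2
G(13) = mex{2,0,0,1} = 3
G(14) = mex{3,1,1,0} = 2

2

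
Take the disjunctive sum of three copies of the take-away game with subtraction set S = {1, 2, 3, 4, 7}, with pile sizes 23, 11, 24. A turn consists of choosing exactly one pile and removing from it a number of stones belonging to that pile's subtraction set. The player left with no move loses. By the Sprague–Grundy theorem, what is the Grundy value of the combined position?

6

All piles use S = {1, 2, 3, 4, 7}:
n :  0  1  2  3  4  5  6  7  8  9 10 11 12 13 14 15 16 17 18 19 20 21 22 23 24
G :  0  1  2  3  4  0  1  2  3  4  0  1  2  3  4  0  1  2  3  4  0  1  2  3  4
Pile A: G(23) = 3.
Pile B: G(11) = 1.
Pile C: G(24) = 4.
Combined Grundy value = 3 ⊕ 1 ⊕ 4 = 6.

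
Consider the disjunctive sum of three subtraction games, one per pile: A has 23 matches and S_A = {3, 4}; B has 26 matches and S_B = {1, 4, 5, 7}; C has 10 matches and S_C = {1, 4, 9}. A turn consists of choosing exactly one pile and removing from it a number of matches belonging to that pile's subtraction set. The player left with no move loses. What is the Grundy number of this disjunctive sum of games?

0

Pile A, S = {3, 4}:
G(0) = 0
G(1) = mex{} = 0
G(2) = mex{} = 0
G(3) = mex{0} = 1
G(4) = mex{0,0} = 1
G(5) = mex{0,0} = 1
G(6) = mex{1,0} = 2
G(7) = mex{1,1} = 0
G(8) = mex{1,1} = 0
G(9) = mex{2,1} = 0
G(10) = mex{0,2} = 1
G(11) = mex{0,0} = 1
G(12) = mex{0,0} = 1
G(13) = mex{1,0} = 2
G(14) = mex{1,1} = 0
G(15) = mex{1,1} = 0
G(16) = mex{2,1} = 0
G(17) = mex{0,2} = 1
G(18) = mex{0,0} = 1
G(19) = mex{0,0} = 1
G(20) = mex{1,0} = 2
G(21) = mex{1,1} = 0
G(22) = mex{1,1} = 0
G(23) = mex{2,1} = 0
G_A(23) = 0.
Pile B, S = {1, 4, 5, 7}:
G(0) = 0
G(1) = mex{0} = 1
G(2) = mex{1} = 0
G(3) = mex{0} = 1
G(4) = mex{1,0} = 2
G(5) = mex{2,1,0} = 3
G(6) = mex{3,0,1} = 2
G(7) = mex{2,1,0,0} = 3
G(8) = mex{3,2,1,1} = 0
G(9) = mex{0,3,2,0} = 1
G(10) = mex{1,2,3,1} = 0
G(11) = mex{0,3,2,2} = 1
G(12) = mex{1,0,3,3} = 2
G(13) = mex{2,1,0,2} = 3
G(14) = mex{3,0,1,3} = 2
G(15) = mex{2,1,0,0} = 3
G(16) = mex{3,2,1,1} = 0
G(17) = mex{0,3,2,0} = 1
G(18) = mex{1,2,3,1} = 0
G(19) = mex{0,3,2,2} = 1
G(20) = mex{1,0,3,3} = 2
G(21) = mex{2,1,0,2} = 3
G(22) = mex{3,0,1,3} = 2
G(23) = mex{2,1,0,0} = 3
G(24) = mex{3,2,1,1} = 0
G(25) = mex{0,3,2,0} = 1
G(26) = mex{1,2,3,1} = 0
G_B(26) = 0.
Pile C, S = {1, 4, 9}:
G(0) = 0
G(1) = mex{0} = 1
G(2) = mex{1} = 0
G(3) = mex{0} = 1
G(4) = mex{1,0} = 2
G(5) = mex{2,1} = 0
G(6) = mex{0,0} = 1
G(7) = mex{1,1} = 0
G(8) = mex{0,2} = 1
G(9) = mex{1,0,0} = 2
G(10) = mex{2,1,1} = 0
G_C(10) = 0.
Combined Grundy value = 0 ⊕ 0 ⊕ 0 = 0.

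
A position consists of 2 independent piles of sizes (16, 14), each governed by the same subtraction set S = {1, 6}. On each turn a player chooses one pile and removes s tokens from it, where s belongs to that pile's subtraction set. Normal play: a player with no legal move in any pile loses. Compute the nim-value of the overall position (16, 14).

0

All piles use S = {1, 6}:
n :  0  1  2  3  4  5  6  7  8  9 10 11 12 13 14 15 16
G :  0  1  0  1  0  1  2  0  1  0  1  0  1  2  0  1  0
Pile A: G(16) = 0.
Pile B: G(14) = 0.
Combined Grundy value = 0 ⊕ 0 = 0.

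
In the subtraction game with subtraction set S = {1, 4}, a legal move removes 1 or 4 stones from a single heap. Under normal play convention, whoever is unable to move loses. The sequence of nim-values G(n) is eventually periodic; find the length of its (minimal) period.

5

n :  0  1  2  3  4  5  6  7  8  9 10 11 12 13 14
G :  0  1  0  1  2  0  1  0  1  2  0  1  0  1  2
G(n+5) = G(n) holds for n = 0,…,3 (a full window of length max(S) = 4), so the sequence is purely periodic with period 5.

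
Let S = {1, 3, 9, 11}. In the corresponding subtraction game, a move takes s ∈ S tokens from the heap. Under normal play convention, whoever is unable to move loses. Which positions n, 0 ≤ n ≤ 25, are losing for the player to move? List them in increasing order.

0, 2, 4, 6, 8, 10, 12, 14, 16, 18, 20, 22, 24

G(0) = 0
G(1) = mex{0} = 1
G(2) = mex{1} = 0
G(3) = mex{0,0} = 1
G(4) = mex{1,1} = 0
G(5) = mex{0,0} = 1
G(6) = mex{1,1} = 0
G(7) = mex{0,0} = 1
G(8) = mex{1,1} = 0
G(9) = mex{0,0,0} = 1
G(10) = mex{1,1,1} = 0
G(11) = mex{0,0,0,0} = 1
G(12) = mex{1,1,1,1} = 0
G(13) = mex{0,0,0,0} = 1
G(14) = mex{1,1,1,1} = 0
G(15) = mex{0,0,0,0} = 1
G(16) = mex{1,1,1,1} = 0
G(17) = mex{0,0,0,0} = 1
G(18) = mex{1,1,1,1} = 0
G(19) = mex{0,0,0,0} = 1
G(20) = mex{1,1,1,1} = 0
G(21) = mex{0,0,0,0} = 1
G(22) = mex{1,1,1,1} = 0
G(23) = mex{0,0,0,0} = 1
G(24) = mex{1,1,1,1} = 0
G(25) = mex{0,0,0,0} = 1
P-positions are exactly the n with G(n) = 0.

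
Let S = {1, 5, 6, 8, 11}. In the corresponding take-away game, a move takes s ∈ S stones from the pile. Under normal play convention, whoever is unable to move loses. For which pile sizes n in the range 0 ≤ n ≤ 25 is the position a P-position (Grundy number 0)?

0, 2, 4, 14, 16, 18

G(0) = 0
G(1) = mex{0} = 1
G(2) = mex{1} = 0
G(3) = mex{0} = 1
G(4) = mex{1} = 0
G(5) = mex{0,0} = 1
G(6) = mex{1,1,0} = 2
G(7) = mex{2,0,1} = 3
G(8) = mex{3,1,0,0} = 2
G(9) = mex{2,0,1,1} = 3
G(10) = mex{3,1,0,0} = 2
G(11) = mex{2,2,1,1,0} = 3
G(12) = mex{3,3,2,0,1} = 4
G(13) = mex{4,2,3,1,0} = 5
G(14) = mex{5,3,2,2,1} = 0
G(15) = mex{0,2,3,3,0} = 1
G(16) = mex{1,3,2,2,1} = 0
G(17) = mex{0,4,3,3,2} = 1
G(18) = mex{1,5,4,2,3} = 0
G(19) = mex{0,0,5,3,2} = 1
G(20) = mex{1,1,0,4,3} = 2
G(21) = mex{2,0,1,5,2} = 3
G(22) = mex{3,1,0,0,3} = 2
G(23) = mex{2,0,1,1,4} = 3
G(24) = mex{3,1,0,0,5} = 2
G(25) = mex{2,2,1,1,0} = 3
P-positions are exactly the n with G(n) = 0.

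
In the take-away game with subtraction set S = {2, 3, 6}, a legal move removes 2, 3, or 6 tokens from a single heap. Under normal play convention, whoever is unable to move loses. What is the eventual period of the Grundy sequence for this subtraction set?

9

n :  0  1  2  3  4  5  6  7  8  9 10 11 12 13 14 15 16 17 18 19
G :  0  0  1  1  2  0  3  1  2  0  0  1  1  2  0  3  1  2  0  0
G(n+9) = G(n) holds for n = 0,…,5 (a full window of length max(S) = 6), so the sequence is purely periodic with period 9.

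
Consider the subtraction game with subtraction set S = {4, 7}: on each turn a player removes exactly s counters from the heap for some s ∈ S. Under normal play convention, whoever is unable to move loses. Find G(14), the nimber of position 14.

G(0) = 0
G(1) = mex{} = 0
G(2) = mex{} = 0
G(3) = mex{} = 0
G(4) = mex{0} = 1
G(5) = mex{0} = 1
G(6) = mex{0} = 1
G(7) = mex{0,0} = 1
G(8) = mex{1,0} = 2
G(9) = mex{1,0} = 2
G(10) = mex{1,0} = 2
G(11) = mex{1,1} = 0
G(12) = mex{2,1} = 0
G(13) = mex{2,1} = 0
G(14) = mex{2,1} = 0

0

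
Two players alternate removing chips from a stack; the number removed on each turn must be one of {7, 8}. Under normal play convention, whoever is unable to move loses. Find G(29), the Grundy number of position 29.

G(0) = 0
G(1) = mex{} = 0
G(2) = mex{} = 0
G(3) = mex{} = 0
G(4) = mex{} = 0
G(5) = mex{} = 0
G(6) = mex{} = 0
G(7) = mex{0} = 1
G(8) = mex{0,0} = 1
G(9) = mex{0,0} = 1
G(10) = mex{0,0} = 1
G(11) = mex{0,0} = 1
G(12) = mex{0,0} = 1
G(13) = mex{0,0} = 1
G(14) = mex{1,0} = 2
G(15) = mex{1,1} = 0
G(16) = mex{1,1} = 0
G(17) = mex{1,1} = 0
G(18) = mex{1,1} = 0
G(19) = mex{1,1} = 0
G(20) = mex{1,1} = 0
G(21) = mex{2,1} = 0
G(22) = mex{0,2} = 1
G(23) = mex{0,0} = 1
G(24) = mex{0,0} = 1
G(25) = mex{0,0} = 1
G(26) = mex{0,0} = 1
G(27) = mex{0,0} = 1
G(28) = mex{0,0} = 1
G(29) = mex{1,0} = 2

2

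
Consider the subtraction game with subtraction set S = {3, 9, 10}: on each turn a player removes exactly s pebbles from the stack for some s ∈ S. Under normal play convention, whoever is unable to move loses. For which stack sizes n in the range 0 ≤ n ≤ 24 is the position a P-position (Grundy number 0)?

0, 1, 2, 6, 7, 8, 13, 14, 19, 20, 21

G(0) = 0
G(1) = mex{} = 0
G(2) = mex{} = 0
G(3) = mex{0} = 1
G(4) = mex{0} = 1
G(5) = mex{0} = 1
G(6) = mex{1} = 0
G(7) = mex{1} = 0
G(8) = mex{1} = 0
G(9) = mex{0,0} = 1
G(10) = mex{0,0,0} = 1
G(11) = mex{0,0,0} = 1
G(12) = mex{1,1,0} = 2
G(13) = mex{1,1,1} = 0
G(14) = mex{1,1,1} = 0
G(15) = mex{2,0,1} = 3
G(16) = mex{0,0,0} = 1
G(17) = mex{0,0,0} = 1
G(18) = mex{3,1,0} = 2
G(19) = mex{1,1,1} = 0
G(20) = mex{1,1,1} = 0
G(21) = mex{2,2,1} = 0
G(22) = mex{0,0,2} = 1
G(23) = mex{0,0,0} = 1
G(24) = mex{0,3,0} = 1
P-positions are exactly the n with G(n) = 0.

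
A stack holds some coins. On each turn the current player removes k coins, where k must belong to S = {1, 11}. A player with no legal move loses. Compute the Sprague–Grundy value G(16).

G(0) = 0
G(1) = mex{0} = 1
G(2) = mex{1} = 0
G(3) = mex{0} = 1
G(4) = mex{1} = 0
G(5) = mex{0} = 1
G(6) = mex{1} = 0
G(7) = mex{0} = 1
G(8) = mex{1} = 0
G(9) = mex{0} = 1
G(10) = mex{1} = 0
G(11) = mex{0,0} = 1
G(12) = mex{1,1} = 0
G(13) = mex{0,0} = 1
G(14) = mex{1,1} = 0
G(15) = mex{0,0} = 1
G(16) = mex{1,1} = 0

0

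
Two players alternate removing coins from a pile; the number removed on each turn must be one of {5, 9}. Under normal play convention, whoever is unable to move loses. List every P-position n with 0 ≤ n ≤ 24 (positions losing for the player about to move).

n :  0  1  2  3  4  5  6  7  8  9 10 11 12 13 14 15 16 17 18 19 20 21 22 23 24
G :  0  0  0  0  0  1  1  1  1  1  2  2  2  2  0  0  0  0  0  1  1  1  1  1  2
P-positions are exactly the n with G(n) = 0.

0, 1, 2, 3, 4, 14, 15, 16, 17, 18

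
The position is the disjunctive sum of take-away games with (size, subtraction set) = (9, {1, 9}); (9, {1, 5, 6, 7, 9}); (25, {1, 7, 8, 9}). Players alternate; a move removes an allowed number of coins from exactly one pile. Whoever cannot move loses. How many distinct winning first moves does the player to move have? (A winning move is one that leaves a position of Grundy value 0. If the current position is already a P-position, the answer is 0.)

Pile A, S = {1, 9}:
G(0) = 0
G(1) = mex{0} = 1
G(2) = mex{1} = 0
G(3) = mex{0} = 1
G(4) = mex{1} = 0
G(5) = mex{0} = 1
G(6) = mex{1} = 0
G(7) = mex{0} = 1
G(8) = mex{1} = 0
G(9) = mex{0,0} = 1
G_A(9) = 1.
Pile B, S = {1, 5, 6, 7, 9}:
n : 0 1 2 3 4 5 6 7 8 9
G : 0 1 0 1 0 1 2 3 2 3
G_B(9) = 3.
Pile C, S = {1, 7, 8, 9}:
G(0) = 0
G(1) = mex{0} = 1
G(2) = mex{1} = 0
G(3) = mex{0} = 1
G(4) = mex{1} = 0
G(5) = mex{0} = 1
G(6) = mex{1} = 0
G(7) = mex{0,0} = 1
G(8) = mex{1,1,0} = 2
G(9) = mex{2,0,1,0} = 3
G(10) = mex{3,1,0,1} = 2
G(11) = mex{2,0,1,0} = 3
G(12) = mex{3,1,0,1} = 2
G(13) = mex{2,0,1,0} = 3
G(14) = mex{3,1,0,1} = 2
G(15) = mex{2,2,1,0} = 3
G(16) = mex{3,3,2,1} = 0
G(17) = mex{0,2,3,2} = 1
G(18) = mex{1,3,2,3} = 0
G(19) = mex{0,2,3,2} = 1
G(20) = mex{1,3,2,3} = 0
G(21) = mex{0,2,3,2} = 1
G(22) = mex{1,3,2,3} = 0
G(23) = mex{0,0,3,2} = 1
G(24) = mex{1,1,0,3} = 2
G(25) = mex{2,0,1,0} = 3
G_C(25) = 3.
Combined Grundy value = 1 ⊕ 3 ⊕ 3 = 1.
A winning move leaves total XOR = 0, i.e. changes one component's Grundy value g to g ⊕ X where X is the current total.
Pile A: need g' = 1⊕1 = 0. Options: 9−1→G=0, 9−9→G=0. Hits: 2.
Pile B: need g' = 3⊕1 = 2. Options: 9−1→G=2, 9−5→G=0, 9−6→G=1, 9−7→G=0, 9−9→G=0. Hits: 1.
Pile C: need g' = 3⊕1 = 2. Options: 25−1→G=2, 25−7→G=0, 25−8→G=1, 25−9→G=0. Hits: 1.

4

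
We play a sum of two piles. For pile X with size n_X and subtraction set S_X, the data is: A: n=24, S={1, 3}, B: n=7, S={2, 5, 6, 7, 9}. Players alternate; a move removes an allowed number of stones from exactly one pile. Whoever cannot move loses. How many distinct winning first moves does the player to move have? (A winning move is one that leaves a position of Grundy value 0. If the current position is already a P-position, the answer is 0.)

2

Pile A, S = {1, 3}:
n :  0  1  2  3  4  5  6  7  8  9 10 11 12 13 14 15 16 17 18 19 20 21 22 23 24
G :  0  1  0  1  0  1  0  1  0  1  0  1  0  1  0  1  0  1  0  1  0  1  0  1  0
G_A(24) = 0.
Pile B, S = {2, 5, 6, 7, 9}:
G(0) = 0
G(1) = mex{} = 0
G(2) = mex{0} = 1
G(3) = mex{0} = 1
G(4) = mex{1} = 0
G(5) = mex{1,0} = 2
G(6) = mex{0,0,0} = 1
G(7) = mex{2,1,0,0} = 3
G_B(7) = 3.
Combined Grundy value = 0 ⊕ 3 = 3.
A winning move leaves total XOR = 0, i.e. changes one component's Grundy value g to g ⊕ X where X is the current total.
Pile A: need g' = 0⊕3 = 3. Options: 24−1→G=1, 24−3→G=1. Hits: 0.
Pile B: need g' = 3⊕3 = 0. Options: 7−2→G=2, 7−5→G=1, 7−6→G=0, 7−7→G=0. Hits: 2.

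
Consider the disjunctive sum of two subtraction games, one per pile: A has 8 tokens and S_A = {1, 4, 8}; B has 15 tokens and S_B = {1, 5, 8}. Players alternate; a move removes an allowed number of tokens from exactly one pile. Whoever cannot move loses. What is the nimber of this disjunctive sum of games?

Pile A, S = {1, 4, 8}:
n : 0 1 2 3 4 5 6 7 8
G : 0 1 0 1 2 0 1 0 1
G_A(8) = 1.
Pile B, S = {1, 5, 8}:
G(0) = 0
G(1) = mex{0} = 1
G(2) = mex{1} = 0
G(3) = mex{0} = 1
G(4) = mex{1} = 0
G(5) = mex{0,0} = 1
G(6) = mex{1,1} = 0
G(7) = mex{0,0} = 1
G(8) = mex{1,1,0} = 2
G(9) = mex{2,0,1} = 3
G(10) = mex{3,1,0} = 2
G(11) = mex{2,0,1} = 3
G(12) = mex{3,1,0} = 2
G(13) = mex{2,2,1} = 0
G(14) = mex{0,3,0} = 1
G(15) = mex{1,2,1} = 0
G_B(15) = 0.
Combined Grundy value = 1 ⊕ 0 = 1.

1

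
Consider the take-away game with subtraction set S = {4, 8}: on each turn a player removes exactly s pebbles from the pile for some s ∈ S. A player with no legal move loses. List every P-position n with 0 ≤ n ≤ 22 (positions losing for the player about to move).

G(0) = 0
G(1) = mex{} = 0
G(2) = mex{} = 0
G(3) = mex{} = 0
G(4) = mex{0} = 1
G(5) = mex{0} = 1
G(6) = mex{0} = 1
G(7) = mex{0} = 1
G(8) = mex{1,0} = 2
G(9) = mex{1,0} = 2
G(10) = mex{1,0} = 2
G(11) = mex{1,0} = 2
G(12) = mex{2,1} = 0
G(13) = mex{2,1} = 0
G(14) = mex{2,1} = 0
G(15) = mex{2,1} = 0
G(16) = mex{0,2} = 1
G(17) = mex{0,2} = 1
G(18) = mex{0,2} = 1
G(19) = mex{0,2} = 1
G(20) = mex{1,0} = 2
G(21) = mex{1,0} = 2
G(22) = mex{1,0} = 2
P-positions are exactly the n with G(n) = 0.

0, 1, 2, 3, 12, 13, 14, 15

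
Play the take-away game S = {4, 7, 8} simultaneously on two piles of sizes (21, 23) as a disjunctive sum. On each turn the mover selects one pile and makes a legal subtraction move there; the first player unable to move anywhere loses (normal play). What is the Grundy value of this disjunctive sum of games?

All piles use S = {4, 7, 8}:
n :  0  1  2  3  4  5  6  7  8  9 10 11 12 13 14 15 16 17 18 19 20 21 22 23
G :  0  0  0  0  1  1  1  1  2  2  2  2  0  0  0  0  1  1  1  1  2  2  2  2
Pile A: G(21) = 2.
Pile B: G(23) = 2.
Combined Grundy value = 2 ⊕ 2 = 0.

0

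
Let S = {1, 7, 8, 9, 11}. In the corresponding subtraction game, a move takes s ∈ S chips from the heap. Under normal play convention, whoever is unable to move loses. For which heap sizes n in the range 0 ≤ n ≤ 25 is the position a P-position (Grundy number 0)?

G(0) = 0
G(1) = mex{0} = 1
G(2) = mex{1} = 0
G(3) = mex{0} = 1
G(4) = mex{1} = 0
G(5) = mex{0} = 1
G(6) = mex{1} = 0
G(7) = mex{0,0} = 1
G(8) = mex{1,1,0} = 2
G(9) = mex{2,0,1,0} = 3
G(10) = mex{3,1,0,1} = 2
G(11) = mex{2,0,1,0,0} = 3
G(12) = mex{3,1,0,1,1} = 2
G(13) = mex{2,0,1,0,0} = 3
G(14) = mex{3,1,0,1,1} = 2
G(15) = mex{2,2,1,0,0} = 3
G(16) = mex{3,3,2,1,1} = 0
G(17) = mex{0,2,3,2,0} = 1
G(18) = mex{1,3,2,3,1} = 0
G(19) = mex{0,2,3,2,2} = 1
G(20) = mex{1,3,2,3,3} = 0
G(21) = mex{0,2,3,2,2} = 1
G(22) = mex{1,3,2,3,3} = 0
G(23) = mex{0,0,3,2,2} = 1
G(24) = mex{1,1,0,3,3} = 2
G(25) = mex{2,0,1,0,2} = 3
P-positions are exactly the n with G(n) = 0.

0, 2, 4, 6, 16, 18, 20, 22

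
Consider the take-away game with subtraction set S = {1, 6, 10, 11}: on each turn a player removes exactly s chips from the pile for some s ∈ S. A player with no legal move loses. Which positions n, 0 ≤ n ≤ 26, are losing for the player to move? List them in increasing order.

G(0) = 0
G(1) = mex{0} = 1
G(2) = mex{1} = 0
G(3) = mex{0} = 1
G(4) = mex{1} = 0
G(5) = mex{0} = 1
G(6) = mex{1,0} = 2
G(7) = mex{2,1} = 0
G(8) = mex{0,0} = 1
G(9) = mex{1,1} = 0
G(10) = mex{0,0,0} = 1
G(11) = mex{1,1,1,0} = 2
G(12) = mex{2,2,0,1} = 3
G(13) = mex{3,0,1,0} = 2
G(14) = mex{2,1,0,1} = 3
G(15) = mex{3,0,1,0} = 2
G(16) = mex{2,1,2,1} = 0
G(17) = mex{0,2,0,2} = 1
G(18) = mex{1,3,1,0} = 2
G(19) = mex{2,2,0,1} = 3
G(20) = mex{3,3,1,0} = 2
G(21) = mex{2,2,2,1} = 0
G(22) = mex{0,0,3,2} = 1
G(23) = mex{1,1,2,3} = 0
G(24) = mex{0,2,3,2} = 1
G(25) = mex{1,3,2,3} = 0
G(26) = mex{0,2,0,2} = 1
P-positions are exactly the n with G(n) = 0.

0, 2, 4, 7, 9, 16, 21, 23, 25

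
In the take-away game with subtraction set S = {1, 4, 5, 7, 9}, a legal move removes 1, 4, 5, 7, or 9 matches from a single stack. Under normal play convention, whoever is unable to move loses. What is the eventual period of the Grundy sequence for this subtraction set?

8

G(0) = 0
G(1) = mex{0} = 1
G(2) = mex{1} = 0
G(3) = mex{0} = 1
G(4) = mex{1,0} = 2
G(5) = mex{2,1,0} = 3
G(6) = mex{3,0,1} = 2
G(7) = mex{2,1,0,0} = 3
G(8) = mex{3,2,1,1} = 0
G(9) = mex{0,3,2,0,0} = 1
G(10) = mex{1,2,3,1,1} = 0
G(11) = mex{0,3,2,2,0} = 1
G(12) = mex{1,0,3,3,1} = 2
G(13) = mex{2,1,0,2,2} = 3
G(14) = mex{3,0,1,3,3} = 2
G(15) = mex{2,1,0,0,2} = 3
G(16) = mex{3,2,1,1,3} = 0
G(17) = mex{0,3,2,0,0} = 1
G(18) = mex{1,2,3,1,1} = 0
G(n+8) = G(n) holds for n = 0,…,8 (a full window of length max(S) = 9), so the sequence is purely periodic with period 8.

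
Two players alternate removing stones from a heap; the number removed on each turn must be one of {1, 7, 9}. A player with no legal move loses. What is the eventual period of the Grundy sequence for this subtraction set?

2

n :  0  1  2  3  4  5  6  7  8  9 10 11 12 13 14
G :  0  1  0  1  0  1  0  1  0  1  0  1  0  1  0
G(n+2) = G(n) holds for n = 0,…,8 (a full window of length max(S) = 9), so the sequence is purely periodic with period 2.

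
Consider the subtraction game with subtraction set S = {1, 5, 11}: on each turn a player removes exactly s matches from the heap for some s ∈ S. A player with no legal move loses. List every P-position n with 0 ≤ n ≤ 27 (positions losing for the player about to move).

G(0) = 0
G(1) = mex{0} = 1
G(2) = mex{1} = 0
G(3) = mex{0} = 1
G(4) = mex{1} = 0
G(5) = mex{0,0} = 1
G(6) = mex{1,1} = 0
G(7) = mex{0,0} = 1
G(8) = mex{1,1} = 0
G(9) = mex{0,0} = 1
G(10) = mex{1,1} = 0
G(11) = mex{0,0,0} = 1
G(12) = mex{1,1,1} = 0
G(13) = mex{0,0,0} = 1
G(14) = mex{1,1,1} = 0
G(15) = mex{0,0,0} = 1
G(16) = mex{1,1,1} = 0
G(17) = mex{0,0,0} = 1
G(18) = mex{1,1,1} = 0
G(19) = mex{0,0,0} = 1
G(20) = mex{1,1,1} = 0
G(21) = mex{0,0,0} = 1
G(22) = mex{1,1,1} = 0
G(23) = mex{0,0,0} = 1
G(24) = mex{1,1,1} = 0
G(25) = mex{0,0,0} = 1
G(26) = mex{1,1,1} = 0
G(27) = mex{0,0,0} = 1
P-positions are exactly the n with G(n) = 0.

0, 2, 4, 6, 8, 10, 12, 14, 16, 18, 20, 22, 24, 26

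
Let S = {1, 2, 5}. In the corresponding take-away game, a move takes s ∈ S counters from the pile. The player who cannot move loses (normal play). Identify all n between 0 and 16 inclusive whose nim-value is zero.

0, 3, 6, 9, 12, 15

G(0) = 0
G(1) = mex{0} = 1
G(2) = mex{1,0} = 2
G(3) = mex{2,1} = 0
G(4) = mex{0,2} = 1
G(5) = mex{1,0,0} = 2
G(6) = mex{2,1,1} = 0
G(7) = mex{0,2,2} = 1
G(8) = mex{1,0,0} = 2
G(9) = mex{2,1,1} = 0
G(10) = mex{0,2,2} = 1
G(11) = mex{1,0,0} = 2
G(12) = mex{2,1,1} = 0
G(13) = mex{0,2,2} = 1
G(14) = mex{1,0,0} = 2
G(15) = mex{2,1,1} = 0
G(16) = mex{0,2,2} = 1
P-positions are exactly the n with G(n) = 0.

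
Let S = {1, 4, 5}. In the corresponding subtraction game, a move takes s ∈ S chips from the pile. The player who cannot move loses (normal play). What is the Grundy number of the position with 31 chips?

3

n :  0  1  2  3  4  5  6  7  8  9 10 11 12 13 14 15 16 17 18 19 20 21 22 23 24 25 26 27 28 29 30 31
G :  0  1  0  1  2  3  2  3  0  1  0  1  2  3  2  3  0  1  0  1  2  3  2  3  0  1  0  1  2  3  2  3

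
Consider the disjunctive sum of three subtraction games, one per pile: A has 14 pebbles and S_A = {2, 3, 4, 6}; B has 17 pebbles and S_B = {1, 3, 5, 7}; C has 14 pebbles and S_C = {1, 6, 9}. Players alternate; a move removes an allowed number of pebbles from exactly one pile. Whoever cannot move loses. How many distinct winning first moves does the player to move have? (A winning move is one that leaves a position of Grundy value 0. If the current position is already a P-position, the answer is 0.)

Pile A, S = {2, 3, 4, 6}:
n :  0  1  2  3  4  5  6  7  8  9 10 11 12 13 14
G :  0  0  1  1  2  2  3  3  0  0  1  1  2  2  3
G_A(14) = 3.
Pile B, S = {1, 3, 5, 7}:
n :  0  1  2  3  4  5  6  7  8  9 10 11 12 13 14 15 16 17
G :  0  1  0  1  0  1  0  1  0  1  0  1  0  1  0  1  0  1
G_B(17) = 1.
Pile C, S = {1, 6, 9}:
G(0) = 0
G(1) = mex{0} = 1
G(2) = mex{1} = 0
G(3) = mex{0} = 1
G(4) = mex{1} = 0
G(5) = mex{0} = 1
G(6) = mex{1,0} = 2
G(7) = mex{2,1} = 0
G(8) = mex{0,0} = 1
G(9) = mex{1,1,0} = 2
G(10) = mex{2,0,1} = 3
G(11) = mex{3,1,0} = 2
G(12) = mex{2,2,1} = 0
G(13) = mex{0,0,0} = 1
G(14) = mex{1,1,1} = 0
G_C(14) = 0.
Combined Grundy value = 3 ⊕ 1 ⊕ 0 = 2.
A winning move leaves total XOR = 0, i.e. changes one component's Grundy value g to g ⊕ X where X is the current total.
Pile A: need g' = 3⊕2 = 1. Options: 14−2→G=2, 14−3→G=1, 14−4→G=1, 14−6→G=0. Hits: 2.
Pile B: need g' = 1⊕2 = 3. Options: 17−1→G=0, 17−3→G=0, 17−5→G=0, 17−7→G=0. Hits: 0.
Pile C: need g' = 0⊕2 = 2. Options: 14−1→G=1, 14−6→G=1, 14−9→G=1. Hits: 0.

2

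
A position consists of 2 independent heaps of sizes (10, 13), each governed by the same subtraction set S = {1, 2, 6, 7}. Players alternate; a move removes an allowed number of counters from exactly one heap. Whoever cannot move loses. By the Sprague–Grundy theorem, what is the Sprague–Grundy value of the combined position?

0

All heaps use S = {1, 2, 6, 7}:
G(0) = 0
G(1) = mex{0} = 1
G(2) = mex{1,0} = 2
G(3) = mex{2,1} = 0
G(4) = mex{0,2} = 1
G(5) = mex{1,0} = 2
G(6) = mex{2,1,0} = 3
G(7) = mex{3,2,1,0} = 4
G(8) = mex{4,3,2,1} = 0
G(9) = mex{0,4,0,2} = 1
G(10) = mex{1,0,1,0} = 2
G(11) = mex{2,1,2,1} = 0
G(12) = mex{0,2,3,2} = 1
G(13) = mex{1,0,4,3} = 2
Heap A: G(10) = 2.
Heap B: G(13) = 2.
Combined Grundy value = 2 ⊕ 2 = 0.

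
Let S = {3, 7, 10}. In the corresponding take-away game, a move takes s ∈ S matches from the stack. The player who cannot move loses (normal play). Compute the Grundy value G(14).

G(0) = 0
G(1) = mex{} = 0
G(2) = mex{} = 0
G(3) = mex{0} = 1
G(4) = mex{0} = 1
G(5) = mex{0} = 1
G(6) = mex{1} = 0
G(7) = mex{1,0} = 2
G(8) = mex{1,0} = 2
G(9) = mex{0,0} = 1
G(10) = mex{2,1,0} = 3
G(11) = mex{2,1,0} = 3
G(12) = mex{1,1,0} = 2
G(13) = mex{3,0,1} = 2
G(14) = mex{3,2,1} = 0

0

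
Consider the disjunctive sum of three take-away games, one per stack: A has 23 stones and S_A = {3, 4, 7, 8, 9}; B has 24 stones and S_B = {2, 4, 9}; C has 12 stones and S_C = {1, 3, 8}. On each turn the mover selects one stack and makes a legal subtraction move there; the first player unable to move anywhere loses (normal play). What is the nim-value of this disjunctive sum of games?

Stack A, S = {3, 4, 7, 8, 9}:
n :  0  1  2  3  4  5  6  7  8  9 10 11 12 13 14 15 16 17 18 19 20 21 22 23
G :  0  0  0  1  1  1  2  2  2  3  3  3  0  0  0  1  1  1  2  2  2  3  3  3
G_A(23) = 3.
Stack B, S = {2, 4, 9}:
n :  0  1  2  3  4  5  6  7  8  9 10 11 12 13 14 15 16 17 18 19 20 21 22 23 24
G :  0  0  1  1  2  2  0  0  1  1  2  2  0  0  1  1  2  2  0  0  1  1  2  2  0
G_B(24) = 0.
Stack C, S = {1, 3, 8}:
n :  0  1  2  3  4  5  6  7  8  9 10 11 12
G :  0  1  0  1  0  1  0  1  2  3  2  0  1
G_C(12) = 1.
Combined Grundy value = 3 ⊕ 0 ⊕ 1 = 2.

2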